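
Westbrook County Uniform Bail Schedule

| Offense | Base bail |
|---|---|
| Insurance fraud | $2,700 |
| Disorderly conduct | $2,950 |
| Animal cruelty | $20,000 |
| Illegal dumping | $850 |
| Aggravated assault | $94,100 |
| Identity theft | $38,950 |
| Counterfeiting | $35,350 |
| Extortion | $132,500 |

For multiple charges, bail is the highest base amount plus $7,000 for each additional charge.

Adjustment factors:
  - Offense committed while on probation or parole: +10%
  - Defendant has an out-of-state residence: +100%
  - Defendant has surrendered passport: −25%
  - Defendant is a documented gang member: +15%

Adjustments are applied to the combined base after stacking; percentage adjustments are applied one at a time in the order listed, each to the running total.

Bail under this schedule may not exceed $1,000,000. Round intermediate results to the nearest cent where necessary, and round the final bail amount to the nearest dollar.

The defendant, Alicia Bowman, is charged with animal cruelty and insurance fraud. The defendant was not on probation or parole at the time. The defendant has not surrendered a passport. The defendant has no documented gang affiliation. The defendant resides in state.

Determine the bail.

$27,000

Base amounts from the schedule: animal cruelty $20,000; insurance fraud $2,700.
Stacking rule: highest base plus $7,000 per additional charge. Highest is animal cruelty at $20,000; 1 additional charge → +$7,000. Combined base = $27,000.
No adjustment factors apply to this defendant.
$27,000 is within the $1,000,000 maximum.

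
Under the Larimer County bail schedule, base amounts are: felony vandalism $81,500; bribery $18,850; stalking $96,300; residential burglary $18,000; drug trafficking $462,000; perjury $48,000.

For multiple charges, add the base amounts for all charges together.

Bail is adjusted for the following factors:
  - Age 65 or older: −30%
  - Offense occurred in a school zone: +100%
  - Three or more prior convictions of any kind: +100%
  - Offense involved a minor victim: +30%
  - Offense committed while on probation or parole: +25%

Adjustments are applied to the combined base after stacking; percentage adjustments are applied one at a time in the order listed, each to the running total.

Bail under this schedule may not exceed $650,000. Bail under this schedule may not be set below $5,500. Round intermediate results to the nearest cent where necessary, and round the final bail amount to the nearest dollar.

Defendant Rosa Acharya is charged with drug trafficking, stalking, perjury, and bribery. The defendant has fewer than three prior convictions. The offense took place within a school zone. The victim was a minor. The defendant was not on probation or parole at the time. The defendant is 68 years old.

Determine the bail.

Base amounts from the schedule: drug trafficking $462,000; stalking $96,300; perjury $48,000; bribery $18,850.
Stacking rule: sum of all bases. $462,000 + $96,300 + $48,000 + $18,850 = $625,150.
Age 65 or older (−30%): $625,150 × 0.7 = $437,605.
Offense occurred in a school zone (+100%): $437,605 × 2 = $875,210.
Offense involved a minor victim (+30%): $875,210 × 1.3 = $1,137,773.
Result $1,137,773 exceeds the maximum of $650,000; bail is capped at $650,000.
$650,000 is at or above the $5,500 minimum.

$650,000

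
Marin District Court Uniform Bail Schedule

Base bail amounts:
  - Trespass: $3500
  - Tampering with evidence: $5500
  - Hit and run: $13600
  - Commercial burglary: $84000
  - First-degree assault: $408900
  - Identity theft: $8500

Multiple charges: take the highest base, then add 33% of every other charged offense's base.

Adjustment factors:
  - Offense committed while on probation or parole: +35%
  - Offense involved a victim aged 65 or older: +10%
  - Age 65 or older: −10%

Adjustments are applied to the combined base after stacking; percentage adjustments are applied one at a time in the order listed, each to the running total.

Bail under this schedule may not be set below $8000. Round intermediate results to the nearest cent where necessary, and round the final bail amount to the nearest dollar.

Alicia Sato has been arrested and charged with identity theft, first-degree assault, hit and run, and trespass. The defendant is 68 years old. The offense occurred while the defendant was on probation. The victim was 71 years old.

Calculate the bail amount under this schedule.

$557786

Base amounts from the schedule: identity theft $8500; first-degree assault $408900; hit and run $13600; trespass $3500.
Stacking rule: highest base plus 33% of each additional charge. Highest is first-degree assault at $408900. Additional: $8500 × 33% = $2805; $13600 × 33% = $4488; $3500 × 33% = $1155. Combined base = $408900 + $8448 = $417348.
Offense committed while on probation or parole (+35%): $417348 × 1.35 = $563419.80.
Offense involved a victim aged 65 or older (+10%): $563419.80 × 1.1 = $619761.78.
Age 65 or older (−10%): $619761.78 × 0.9 = $557785.60.
$557785.60 is at or above the $8000 minimum.
Rounded to the nearest dollar: $557786.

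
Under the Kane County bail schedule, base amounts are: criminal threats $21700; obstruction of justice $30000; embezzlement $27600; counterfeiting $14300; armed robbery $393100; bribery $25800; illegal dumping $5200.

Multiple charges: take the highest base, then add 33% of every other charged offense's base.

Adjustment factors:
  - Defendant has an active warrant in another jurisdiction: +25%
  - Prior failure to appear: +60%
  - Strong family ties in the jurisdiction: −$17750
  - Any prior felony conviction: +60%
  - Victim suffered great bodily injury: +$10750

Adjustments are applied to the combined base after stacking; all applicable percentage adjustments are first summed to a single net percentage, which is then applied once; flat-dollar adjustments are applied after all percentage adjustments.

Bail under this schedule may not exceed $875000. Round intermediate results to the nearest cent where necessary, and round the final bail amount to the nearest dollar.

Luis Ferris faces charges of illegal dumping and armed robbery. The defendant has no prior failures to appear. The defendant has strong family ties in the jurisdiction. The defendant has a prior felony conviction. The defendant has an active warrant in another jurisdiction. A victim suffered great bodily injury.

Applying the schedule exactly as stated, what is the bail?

Base amounts from the schedule: illegal dumping $5200; armed robbery $393100.
Stacking rule: highest base plus 33% of each additional charge. Highest is armed robbery at $393100. Additional: $5200 × 33% = $1716. Combined base = $393100 + $1716 = $394816.
Net percentage adjustment: +25% +60% = +85%. $394816 × 1.85 = $730409.60.
Strong family ties in the jurisdiction (−$17750 flat): $730409.60 − $17750 = $712659.60.
Victim suffered great bodily injury (+$10750 flat): $712659.60 + $10750 = $723409.60.
$723409.60 is within the $875000 maximum.
Rounded to the nearest dollar: $723410.

$723410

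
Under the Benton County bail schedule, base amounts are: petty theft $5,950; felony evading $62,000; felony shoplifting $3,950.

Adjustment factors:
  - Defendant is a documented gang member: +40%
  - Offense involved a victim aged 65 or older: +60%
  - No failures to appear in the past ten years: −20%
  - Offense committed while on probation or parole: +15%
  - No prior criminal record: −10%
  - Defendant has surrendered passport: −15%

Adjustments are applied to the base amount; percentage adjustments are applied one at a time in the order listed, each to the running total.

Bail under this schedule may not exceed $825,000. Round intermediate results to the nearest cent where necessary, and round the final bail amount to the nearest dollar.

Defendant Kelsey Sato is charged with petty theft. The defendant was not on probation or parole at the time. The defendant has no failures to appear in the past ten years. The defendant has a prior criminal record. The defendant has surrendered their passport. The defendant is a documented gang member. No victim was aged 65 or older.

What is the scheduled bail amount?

$5,664

Base amounts from the schedule: petty theft $5,950.
Single charge. Combined base = $5,950.
Defendant is a documented gang member (+40%): $5,950 × 1.4 = $8,330.
No failures to appear in the past ten years (−20%): $8,330 × 0.8 = $6,664.
Defendant has surrendered passport (−15%): $6,664 × 0.85 = $5,664.40.
$5,664.40 is within the $825,000 maximum.
Rounded to the nearest dollar: $5,664.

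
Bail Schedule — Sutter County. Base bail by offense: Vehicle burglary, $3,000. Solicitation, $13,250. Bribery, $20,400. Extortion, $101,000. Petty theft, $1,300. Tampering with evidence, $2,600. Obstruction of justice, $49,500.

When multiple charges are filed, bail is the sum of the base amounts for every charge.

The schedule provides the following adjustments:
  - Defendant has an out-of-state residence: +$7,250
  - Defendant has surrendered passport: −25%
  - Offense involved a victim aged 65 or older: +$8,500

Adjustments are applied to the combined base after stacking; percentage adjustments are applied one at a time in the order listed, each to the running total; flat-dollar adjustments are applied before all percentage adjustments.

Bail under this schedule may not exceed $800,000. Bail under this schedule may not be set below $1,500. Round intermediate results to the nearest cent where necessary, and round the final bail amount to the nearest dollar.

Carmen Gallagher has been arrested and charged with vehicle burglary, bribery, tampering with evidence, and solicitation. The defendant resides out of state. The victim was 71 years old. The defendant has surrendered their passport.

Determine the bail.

Base amounts from the schedule: vehicle burglary $3,000; bribery $20,400; tampering with evidence $2,600; solicitation $13,250.
Stacking rule: sum of all bases. $3,000 + $20,400 + $2,600 + $13,250 = $39,250.
Defendant has an out-of-state residence (+$7,250 flat): $39,250 + $7,250 = $46,500.
Offense involved a victim aged 65 or older (+$8,500 flat): $46,500 + $8,500 = $55,000.
Defendant has surrendered passport (−25%): $55,000 × 0.75 = $41,250.
$41,250 is within the $800,000 maximum.
$41,250 is at or above the $1,500 minimum.

$41,250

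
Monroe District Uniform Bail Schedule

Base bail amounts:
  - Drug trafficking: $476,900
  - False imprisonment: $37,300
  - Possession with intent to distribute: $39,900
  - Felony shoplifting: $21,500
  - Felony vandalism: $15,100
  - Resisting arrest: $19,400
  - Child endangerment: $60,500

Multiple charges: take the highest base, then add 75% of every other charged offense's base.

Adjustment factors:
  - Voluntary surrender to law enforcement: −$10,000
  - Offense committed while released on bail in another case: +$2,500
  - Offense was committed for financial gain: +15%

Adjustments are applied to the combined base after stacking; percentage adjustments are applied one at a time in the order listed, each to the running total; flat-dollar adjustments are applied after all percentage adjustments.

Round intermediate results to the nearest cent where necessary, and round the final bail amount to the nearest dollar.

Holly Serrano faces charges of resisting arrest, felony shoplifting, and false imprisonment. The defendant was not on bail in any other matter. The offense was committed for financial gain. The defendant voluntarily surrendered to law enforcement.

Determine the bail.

Base amounts from the schedule: resisting arrest $19,400; felony shoplifting $21,500; false imprisonment $37,300.
Stacking rule: highest base plus 75% of each additional charge. Highest is false imprisonment at $37,300. Additional: $19,400 × 75% = $14,550; $21,500 × 75% = $16,125. Combined base = $37,300 + $30,675 = $67,975.
Offense was committed for financial gain (+15%): $67,975 × 1.15 = $78,171.25.
Voluntary surrender to law enforcement (−$10,000 flat): $78,171.25 − $10,000 = $68,171.25.
Rounded to the nearest dollar: $68,171.

$68,171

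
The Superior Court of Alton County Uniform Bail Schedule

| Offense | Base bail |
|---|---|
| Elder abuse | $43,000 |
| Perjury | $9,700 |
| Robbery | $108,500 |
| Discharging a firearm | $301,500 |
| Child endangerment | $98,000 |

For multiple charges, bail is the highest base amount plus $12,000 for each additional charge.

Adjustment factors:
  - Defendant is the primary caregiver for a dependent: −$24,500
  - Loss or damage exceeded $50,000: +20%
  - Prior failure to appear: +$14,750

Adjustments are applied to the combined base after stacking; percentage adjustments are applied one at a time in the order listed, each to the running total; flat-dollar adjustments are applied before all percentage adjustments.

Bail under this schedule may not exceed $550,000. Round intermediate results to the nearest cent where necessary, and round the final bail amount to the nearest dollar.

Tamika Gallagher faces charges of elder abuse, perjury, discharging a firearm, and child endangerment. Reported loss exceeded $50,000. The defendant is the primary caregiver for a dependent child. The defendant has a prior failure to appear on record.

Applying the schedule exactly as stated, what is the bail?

$393,300

Base amounts from the schedule: elder abuse $43,000; perjury $9,700; discharging a firearm $301,500; child endangerment $98,000.
Stacking rule: highest base plus $12,000 per additional charge. Highest is discharging a firearm at $301,500; 3 additional charges → +$36,000. Combined base = $337,500.
Defendant is the primary caregiver for a dependent (−$24,500 flat): $337,500 − $24,500 = $313,000.
Prior failure to appear (+$14,750 flat): $313,000 + $14,750 = $327,750.
Loss or damage exceeded $50,000 (+20%): $327,750 × 1.2 = $393,300.
$393,300 is within the $550,000 maximum.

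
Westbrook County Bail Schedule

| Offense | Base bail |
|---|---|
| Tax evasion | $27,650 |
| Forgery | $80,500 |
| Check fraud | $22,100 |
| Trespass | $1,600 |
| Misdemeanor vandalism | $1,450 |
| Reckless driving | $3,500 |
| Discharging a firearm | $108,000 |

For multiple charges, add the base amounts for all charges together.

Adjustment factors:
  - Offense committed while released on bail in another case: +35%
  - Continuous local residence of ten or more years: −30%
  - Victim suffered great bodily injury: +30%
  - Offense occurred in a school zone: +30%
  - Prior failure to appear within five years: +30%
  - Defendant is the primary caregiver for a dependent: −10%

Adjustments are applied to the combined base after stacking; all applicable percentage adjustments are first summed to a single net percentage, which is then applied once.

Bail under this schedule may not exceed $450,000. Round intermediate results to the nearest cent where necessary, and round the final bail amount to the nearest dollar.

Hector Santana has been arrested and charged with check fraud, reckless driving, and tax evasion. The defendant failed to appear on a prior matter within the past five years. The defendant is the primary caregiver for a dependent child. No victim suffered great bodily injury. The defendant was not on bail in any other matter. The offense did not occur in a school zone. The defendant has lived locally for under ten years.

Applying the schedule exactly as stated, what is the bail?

$63,900

Base amounts from the schedule: check fraud $22,100; reckless driving $3,500; tax evasion $27,650.
Stacking rule: sum of all bases. $22,100 + $3,500 + $27,650 = $53,250.
Net percentage adjustment: +30% −10% = +20%. $53,250 × 1.2 = $63,900.
$63,900 is within the $450,000 maximum.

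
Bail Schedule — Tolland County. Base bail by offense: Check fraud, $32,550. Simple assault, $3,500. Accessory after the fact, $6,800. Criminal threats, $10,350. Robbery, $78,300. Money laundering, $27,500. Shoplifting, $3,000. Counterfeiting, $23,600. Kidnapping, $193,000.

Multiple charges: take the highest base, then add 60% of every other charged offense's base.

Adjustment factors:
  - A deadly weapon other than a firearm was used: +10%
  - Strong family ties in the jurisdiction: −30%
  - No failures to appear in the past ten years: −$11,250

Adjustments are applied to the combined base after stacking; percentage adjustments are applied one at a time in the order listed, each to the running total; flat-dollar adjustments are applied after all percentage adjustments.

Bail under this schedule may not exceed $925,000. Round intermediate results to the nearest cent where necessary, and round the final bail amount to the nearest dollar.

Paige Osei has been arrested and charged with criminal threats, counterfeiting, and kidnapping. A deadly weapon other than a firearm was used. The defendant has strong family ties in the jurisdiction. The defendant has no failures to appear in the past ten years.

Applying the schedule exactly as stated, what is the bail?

$153,045

Base amounts from the schedule: criminal threats $10,350; counterfeiting $23,600; kidnapping $193,000.
Stacking rule: highest base plus 60% of each additional charge. Highest is kidnapping at $193,000. Additional: $10,350 × 60% = $6,210; $23,600 × 60% = $14,160. Combined base = $193,000 + $20,370 = $213,370.
A deadly weapon other than a firearm was used (+10%): $213,370 × 1.1 = $234,707.
Strong family ties in the jurisdiction (−30%): $234,707 × 0.7 = $164,294.90.
No failures to appear in the past ten years (−$11,250 flat): $164,294.90 − $11,250 = $153,044.90.
$153,044.90 is within the $925,000 maximum.
Rounded to the nearest dollar: $153,045.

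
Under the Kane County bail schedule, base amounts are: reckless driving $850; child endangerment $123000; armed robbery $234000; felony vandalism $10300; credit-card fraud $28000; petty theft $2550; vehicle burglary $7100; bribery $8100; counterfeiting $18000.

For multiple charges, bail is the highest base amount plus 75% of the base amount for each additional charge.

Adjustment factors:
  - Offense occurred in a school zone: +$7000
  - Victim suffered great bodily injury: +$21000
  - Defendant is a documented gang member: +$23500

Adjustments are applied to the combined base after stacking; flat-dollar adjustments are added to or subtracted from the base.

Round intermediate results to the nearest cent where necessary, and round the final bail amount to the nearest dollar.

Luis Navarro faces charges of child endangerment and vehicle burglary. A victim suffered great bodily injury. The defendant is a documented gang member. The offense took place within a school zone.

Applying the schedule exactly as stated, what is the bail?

$179825

Base amounts from the schedule: child endangerment $123000; vehicle burglary $7100.
Stacking rule: highest base plus 75% of each additional charge. Highest is child endangerment at $123000. Additional: $7100 × 75% = $5325. Combined base = $123000 + $5325 = $128325.
Offense occurred in a school zone (+$7000 flat): $128325 + $7000 = $135325.
Victim suffered great bodily injury (+$21000 flat): $135325 + $21000 = $156325.
Defendant is a documented gang member (+$23500 flat): $156325 + $23500 = $179825.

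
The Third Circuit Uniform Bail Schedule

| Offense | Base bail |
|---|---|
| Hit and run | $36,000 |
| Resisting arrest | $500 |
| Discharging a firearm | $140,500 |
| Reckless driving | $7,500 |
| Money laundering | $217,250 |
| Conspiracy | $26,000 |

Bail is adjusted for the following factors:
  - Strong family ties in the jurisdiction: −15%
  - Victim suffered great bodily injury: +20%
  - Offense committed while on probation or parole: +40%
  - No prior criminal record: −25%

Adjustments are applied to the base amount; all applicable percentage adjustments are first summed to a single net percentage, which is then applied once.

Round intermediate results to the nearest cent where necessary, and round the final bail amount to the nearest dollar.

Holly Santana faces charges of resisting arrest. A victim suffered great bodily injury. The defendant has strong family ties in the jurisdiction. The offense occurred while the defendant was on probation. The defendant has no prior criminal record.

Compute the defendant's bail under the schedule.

Base amounts from the schedule: resisting arrest $500.
Single charge. Combined base = $500.
Net percentage adjustment: −15% +20% +40% −25% = +20%. $500 × 1.2 = $600.

$600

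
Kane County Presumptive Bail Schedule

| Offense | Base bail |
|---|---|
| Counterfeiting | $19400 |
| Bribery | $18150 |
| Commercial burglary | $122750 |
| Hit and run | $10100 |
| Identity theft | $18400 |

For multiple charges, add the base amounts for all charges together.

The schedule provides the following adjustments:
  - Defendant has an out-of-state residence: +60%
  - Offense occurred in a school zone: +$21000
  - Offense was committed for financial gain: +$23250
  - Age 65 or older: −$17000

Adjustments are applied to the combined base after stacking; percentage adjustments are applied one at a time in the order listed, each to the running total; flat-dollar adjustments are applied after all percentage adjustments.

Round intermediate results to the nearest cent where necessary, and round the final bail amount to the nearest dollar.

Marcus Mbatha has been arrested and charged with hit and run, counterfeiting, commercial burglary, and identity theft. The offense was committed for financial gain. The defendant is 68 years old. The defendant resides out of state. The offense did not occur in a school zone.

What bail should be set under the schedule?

Base amounts from the schedule: hit and run $10100; counterfeiting $19400; commercial burglary $122750; identity theft $18400.
Stacking rule: sum of all bases. $10100 + $19400 + $122750 + $18400 = $170650.
Defendant has an out-of-state residence (+60%): $170650 × 1.6 = $273040.
Offense was committed for financial gain (+$23250 flat): $273040 + $23250 = $296290.
Age 65 or older (−$17000 flat): $296290 − $17000 = $279290.

$279290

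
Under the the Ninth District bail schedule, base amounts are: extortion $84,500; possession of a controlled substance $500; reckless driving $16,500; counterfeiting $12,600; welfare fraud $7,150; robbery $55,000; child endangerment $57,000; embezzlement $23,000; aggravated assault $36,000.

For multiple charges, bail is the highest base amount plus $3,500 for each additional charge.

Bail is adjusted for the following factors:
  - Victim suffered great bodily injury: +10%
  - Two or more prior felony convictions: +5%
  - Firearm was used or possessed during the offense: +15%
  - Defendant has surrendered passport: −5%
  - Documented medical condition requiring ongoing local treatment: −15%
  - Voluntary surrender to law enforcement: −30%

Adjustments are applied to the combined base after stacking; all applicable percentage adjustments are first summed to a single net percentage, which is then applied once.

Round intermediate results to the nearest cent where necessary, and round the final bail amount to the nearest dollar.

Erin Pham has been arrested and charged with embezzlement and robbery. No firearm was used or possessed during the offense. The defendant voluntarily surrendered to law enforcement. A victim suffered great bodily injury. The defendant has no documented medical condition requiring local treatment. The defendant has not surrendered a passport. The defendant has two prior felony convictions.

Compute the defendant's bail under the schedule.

Base amounts from the schedule: embezzlement $23,000; robbery $55,000.
Stacking rule: highest base plus $3,500 per additional charge. Highest is robbery at $55,000; 1 additional charge → +$3,500. Combined base = $58,500.
Net percentage adjustment: +10% +5% −30% = −15%. $58,500 × 0.85 = $49,725.

$49,725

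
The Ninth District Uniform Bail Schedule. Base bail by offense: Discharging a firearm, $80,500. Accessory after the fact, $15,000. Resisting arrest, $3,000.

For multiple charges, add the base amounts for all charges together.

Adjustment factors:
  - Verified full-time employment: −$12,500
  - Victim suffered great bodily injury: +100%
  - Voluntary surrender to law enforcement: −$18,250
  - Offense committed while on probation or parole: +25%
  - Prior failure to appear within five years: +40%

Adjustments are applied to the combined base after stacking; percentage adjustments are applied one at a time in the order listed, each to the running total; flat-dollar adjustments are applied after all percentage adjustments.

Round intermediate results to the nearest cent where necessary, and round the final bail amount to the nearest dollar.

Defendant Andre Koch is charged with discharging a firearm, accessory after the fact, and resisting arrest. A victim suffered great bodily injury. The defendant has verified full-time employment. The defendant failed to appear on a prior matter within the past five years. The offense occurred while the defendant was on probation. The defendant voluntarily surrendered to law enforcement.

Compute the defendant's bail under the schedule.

Base amounts from the schedule: discharging a firearm $80,500; accessory after the fact $15,000; resisting arrest $3,000.
Stacking rule: sum of all bases. $80,500 + $15,000 + $3,000 = $98,500.
Victim suffered great bodily injury (+100%): $98,500 × 2 = $197,000.
Offense committed while on probation or parole (+25%): $197,000 × 1.25 = $246,250.
Prior failure to appear within five years (+40%): $246,250 × 1.4 = $344,750.
Verified full-time employment (−$12,500 flat): $344,750 − $12,500 = $332,250.
Voluntary surrender to law enforcement (−$18,250 flat): $332,250 − $18,250 = $314,000.

$314,000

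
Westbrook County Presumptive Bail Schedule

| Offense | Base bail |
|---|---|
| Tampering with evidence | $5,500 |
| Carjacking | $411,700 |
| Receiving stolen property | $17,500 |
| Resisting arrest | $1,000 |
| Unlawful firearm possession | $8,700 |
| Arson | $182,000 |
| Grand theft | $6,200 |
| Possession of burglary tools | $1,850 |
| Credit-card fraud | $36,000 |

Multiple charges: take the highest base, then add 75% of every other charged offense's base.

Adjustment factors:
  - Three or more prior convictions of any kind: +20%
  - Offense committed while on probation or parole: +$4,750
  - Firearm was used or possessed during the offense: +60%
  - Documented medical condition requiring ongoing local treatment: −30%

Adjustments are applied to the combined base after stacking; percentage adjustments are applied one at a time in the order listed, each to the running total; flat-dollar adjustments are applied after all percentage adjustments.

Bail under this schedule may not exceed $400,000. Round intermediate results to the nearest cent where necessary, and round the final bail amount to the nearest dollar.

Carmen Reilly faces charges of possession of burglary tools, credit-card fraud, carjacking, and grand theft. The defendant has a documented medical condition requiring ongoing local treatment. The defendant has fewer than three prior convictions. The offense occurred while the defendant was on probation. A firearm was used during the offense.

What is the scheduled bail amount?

$400,000

Base amounts from the schedule: possession of burglary tools $1,850; credit-card fraud $36,000; carjacking $411,700; grand theft $6,200.
Stacking rule: highest base plus 75% of each additional charge. Highest is carjacking at $411,700. Additional: $1,850 × 75% = $1,387.50; $36,000 × 75% = $27,000; $6,200 × 75% = $4,650. Combined base = $411,700 + $33,037.50 = $444,737.50.
Firearm was used or possessed during the offense (+60%): $444,737.50 × 1.6 = $711,580.
Documented medical condition requiring ongoing local treatment (−30%): $711,580 × 0.7 = $498,106.
Offense committed while on probation or parole (+$4,750 flat): $498,106 + $4,750 = $502,856.
Result $502,856 exceeds the maximum of $400,000; bail is capped at $400,000.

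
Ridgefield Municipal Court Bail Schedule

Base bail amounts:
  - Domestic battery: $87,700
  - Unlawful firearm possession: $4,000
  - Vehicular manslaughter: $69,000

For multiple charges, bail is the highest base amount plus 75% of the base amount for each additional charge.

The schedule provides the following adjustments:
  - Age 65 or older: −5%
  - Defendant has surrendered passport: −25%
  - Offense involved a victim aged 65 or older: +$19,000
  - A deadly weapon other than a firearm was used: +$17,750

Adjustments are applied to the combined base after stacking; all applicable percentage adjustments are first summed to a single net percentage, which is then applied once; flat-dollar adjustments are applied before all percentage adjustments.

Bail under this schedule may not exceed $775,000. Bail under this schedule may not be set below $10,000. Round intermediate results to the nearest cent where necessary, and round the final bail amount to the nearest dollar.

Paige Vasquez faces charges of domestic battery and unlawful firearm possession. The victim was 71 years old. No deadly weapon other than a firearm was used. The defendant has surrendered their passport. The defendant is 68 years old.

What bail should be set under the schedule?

$76,790

Base amounts from the schedule: domestic battery $87,700; unlawful firearm possession $4,000.
Stacking rule: highest base plus 75% of each additional charge. Highest is domestic battery at $87,700. Additional: $4,000 × 75% = $3,000. Combined base = $87,700 + $3,000 = $90,700.
Offense involved a victim aged 65 or older (+$19,000 flat): $90,700 + $19,000 = $109,700.
Net percentage adjustment: −5% −25% = −30%. $109,700 × 0.7 = $76,790.
$76,790 is within the $775,000 maximum.
$76,790 is at or above the $10,000 minimum.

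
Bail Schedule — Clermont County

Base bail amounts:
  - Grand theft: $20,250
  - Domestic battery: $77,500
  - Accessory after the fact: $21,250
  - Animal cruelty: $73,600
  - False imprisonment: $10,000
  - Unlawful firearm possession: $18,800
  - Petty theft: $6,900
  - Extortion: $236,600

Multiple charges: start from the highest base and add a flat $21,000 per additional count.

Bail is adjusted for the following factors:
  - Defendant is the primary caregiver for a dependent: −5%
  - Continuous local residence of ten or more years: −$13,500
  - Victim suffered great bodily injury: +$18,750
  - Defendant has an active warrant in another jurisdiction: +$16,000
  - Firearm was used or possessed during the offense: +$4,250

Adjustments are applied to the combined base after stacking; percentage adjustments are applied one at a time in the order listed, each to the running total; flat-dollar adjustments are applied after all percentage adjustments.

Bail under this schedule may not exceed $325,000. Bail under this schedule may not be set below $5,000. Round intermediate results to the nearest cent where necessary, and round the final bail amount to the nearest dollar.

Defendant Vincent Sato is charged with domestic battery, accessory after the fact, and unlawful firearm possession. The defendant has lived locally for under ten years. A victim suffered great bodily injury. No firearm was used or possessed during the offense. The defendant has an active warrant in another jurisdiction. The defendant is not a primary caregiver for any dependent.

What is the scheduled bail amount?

Base amounts from the schedule: domestic battery $77,500; accessory after the fact $21,250; unlawful firearm possession $18,800.
Stacking rule: highest base plus $21,000 per additional charge. Highest is domestic battery at $77,500; 2 additional charges → +$42,000. Combined base = $119,500.
Victim suffered great bodily injury (+$18,750 flat): $119,500 + $18,750 = $138,250.
Defendant has an active warrant in another jurisdiction (+$16,000 flat): $138,250 + $16,000 = $154,250.
$154,250 is within the $325,000 maximum.
$154,250 is at or above the $5,000 minimum.

$154,250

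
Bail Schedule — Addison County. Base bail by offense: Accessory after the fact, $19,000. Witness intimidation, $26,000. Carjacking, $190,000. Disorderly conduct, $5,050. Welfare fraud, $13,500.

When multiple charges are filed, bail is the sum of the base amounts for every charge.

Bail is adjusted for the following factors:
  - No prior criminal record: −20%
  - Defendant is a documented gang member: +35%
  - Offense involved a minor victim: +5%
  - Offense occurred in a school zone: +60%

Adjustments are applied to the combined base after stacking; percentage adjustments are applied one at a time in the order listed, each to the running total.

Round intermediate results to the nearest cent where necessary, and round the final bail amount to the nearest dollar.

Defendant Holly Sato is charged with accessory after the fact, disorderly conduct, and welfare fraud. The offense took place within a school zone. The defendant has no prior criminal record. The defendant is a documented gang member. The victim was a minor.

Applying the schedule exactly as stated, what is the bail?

Base amounts from the schedule: accessory after the fact $19,000; disorderly conduct $5,050; welfare fraud $13,500.
Stacking rule: sum of all bases. $19,000 + $5,050 + $13,500 = $37,550.
No prior criminal record (−20%): $37,550 × 0.8 = $30,040.
Defendant is a documented gang member (+35%): $30,040 × 1.35 = $40,554.
Offense involved a minor victim (+5%): $40,554 × 1.05 = $42,581.70.
Offense occurred in a school zone (+60%): $42,581.70 × 1.6 = $68,130.72.
Rounded to the nearest dollar: $68,131.

$68,131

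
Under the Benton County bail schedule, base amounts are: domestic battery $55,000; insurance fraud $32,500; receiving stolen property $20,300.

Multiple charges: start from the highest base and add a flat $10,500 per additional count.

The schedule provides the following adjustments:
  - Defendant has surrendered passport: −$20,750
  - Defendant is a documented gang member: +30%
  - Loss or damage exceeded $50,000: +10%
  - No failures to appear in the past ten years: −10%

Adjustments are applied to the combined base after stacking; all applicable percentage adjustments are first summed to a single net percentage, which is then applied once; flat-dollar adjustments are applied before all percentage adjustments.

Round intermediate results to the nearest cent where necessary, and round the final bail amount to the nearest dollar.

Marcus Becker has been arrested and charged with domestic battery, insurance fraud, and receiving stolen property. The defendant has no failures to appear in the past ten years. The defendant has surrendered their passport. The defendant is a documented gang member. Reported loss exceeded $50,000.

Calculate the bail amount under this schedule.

$71,825

Base amounts from the schedule: domestic battery $55,000; insurance fraud $32,500; receiving stolen property $20,300.
Stacking rule: highest base plus $10,500 per additional charge. Highest is domestic battery at $55,000; 2 additional charges → +$21,000. Combined base = $76,000.
Defendant has surrendered passport (−$20,750 flat): $76,000 − $20,750 = $55,250.
Net percentage adjustment: +30% +10% −10% = +30%. $55,250 × 1.3 = $71,825.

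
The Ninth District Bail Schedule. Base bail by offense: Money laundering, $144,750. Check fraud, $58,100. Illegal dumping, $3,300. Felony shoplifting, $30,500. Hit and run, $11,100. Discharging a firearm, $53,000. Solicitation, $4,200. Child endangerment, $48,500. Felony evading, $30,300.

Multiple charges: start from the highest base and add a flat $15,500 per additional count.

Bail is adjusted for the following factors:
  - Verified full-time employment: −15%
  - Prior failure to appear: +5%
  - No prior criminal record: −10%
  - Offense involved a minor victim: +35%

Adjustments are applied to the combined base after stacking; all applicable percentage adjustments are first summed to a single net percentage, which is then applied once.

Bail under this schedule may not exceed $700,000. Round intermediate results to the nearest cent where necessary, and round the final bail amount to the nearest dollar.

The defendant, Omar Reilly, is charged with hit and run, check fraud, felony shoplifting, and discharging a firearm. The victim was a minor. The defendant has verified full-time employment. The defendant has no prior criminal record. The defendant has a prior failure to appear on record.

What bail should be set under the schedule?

$120,290

Base amounts from the schedule: hit and run $11,100; check fraud $58,100; felony shoplifting $30,500; discharging a firearm $53,000.
Stacking rule: highest base plus $15,500 per additional charge. Highest is check fraud at $58,100; 3 additional charges → +$46,500. Combined base = $104,600.
Net percentage adjustment: −15% +5% −10% +35% = +15%. $104,600 × 1.15 = $120,290.
$120,290 is within the $700,000 maximum.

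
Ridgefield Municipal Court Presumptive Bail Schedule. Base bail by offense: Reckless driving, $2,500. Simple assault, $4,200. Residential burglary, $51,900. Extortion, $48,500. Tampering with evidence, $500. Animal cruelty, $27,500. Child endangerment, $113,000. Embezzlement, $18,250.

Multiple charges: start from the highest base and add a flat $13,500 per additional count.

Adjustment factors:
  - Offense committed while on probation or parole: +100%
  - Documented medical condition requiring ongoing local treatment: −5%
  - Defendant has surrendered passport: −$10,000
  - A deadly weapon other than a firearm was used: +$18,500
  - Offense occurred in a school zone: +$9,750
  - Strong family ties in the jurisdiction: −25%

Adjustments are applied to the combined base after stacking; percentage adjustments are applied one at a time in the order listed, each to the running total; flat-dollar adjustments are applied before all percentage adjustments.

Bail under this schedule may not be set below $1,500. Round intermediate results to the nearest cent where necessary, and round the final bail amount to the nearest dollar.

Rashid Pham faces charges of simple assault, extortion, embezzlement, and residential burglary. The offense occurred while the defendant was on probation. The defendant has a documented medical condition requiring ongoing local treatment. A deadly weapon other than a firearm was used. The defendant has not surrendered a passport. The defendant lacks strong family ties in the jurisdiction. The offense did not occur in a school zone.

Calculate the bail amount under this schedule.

$210,710

Base amounts from the schedule: simple assault $4,200; extortion $48,500; embezzlement $18,250; residential burglary $51,900.
Stacking rule: highest base plus $13,500 per additional charge. Highest is residential burglary at $51,900; 3 additional charges → +$40,500. Combined base = $92,400.
A deadly weapon other than a firearm was used (+$18,500 flat): $92,400 + $18,500 = $110,900.
Offense committed while on probation or parole (+100%): $110,900 × 2 = $221,800.
Documented medical condition requiring ongoing local treatment (−5%): $221,800 × 0.95 = $210,710.
$210,710 is at or above the $1,500 minimum.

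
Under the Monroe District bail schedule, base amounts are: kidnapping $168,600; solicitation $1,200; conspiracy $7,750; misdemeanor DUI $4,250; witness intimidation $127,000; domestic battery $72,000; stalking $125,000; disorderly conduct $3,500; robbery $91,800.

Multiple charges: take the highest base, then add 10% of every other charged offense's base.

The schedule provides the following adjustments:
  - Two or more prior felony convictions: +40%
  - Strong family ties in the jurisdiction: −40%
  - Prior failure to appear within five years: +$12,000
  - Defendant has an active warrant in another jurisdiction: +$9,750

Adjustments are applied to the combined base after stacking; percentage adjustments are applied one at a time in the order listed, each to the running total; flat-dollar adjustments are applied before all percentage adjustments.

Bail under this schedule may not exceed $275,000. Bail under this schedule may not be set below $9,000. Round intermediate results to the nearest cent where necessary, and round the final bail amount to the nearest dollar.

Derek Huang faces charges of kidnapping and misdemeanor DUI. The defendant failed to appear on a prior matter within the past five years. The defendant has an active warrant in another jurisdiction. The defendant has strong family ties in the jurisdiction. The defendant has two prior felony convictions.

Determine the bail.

$160,251

Base amounts from the schedule: kidnapping $168,600; misdemeanor DUI $4,250.
Stacking rule: highest base plus 10% of each additional charge. Highest is kidnapping at $168,600. Additional: $4,250 × 10% = $425. Combined base = $168,600 + $425 = $169,025.
Prior failure to appear within five years (+$12,000 flat): $169,025 + $12,000 = $181,025.
Defendant has an active warrant in another jurisdiction (+$9,750 flat): $181,025 + $9,750 = $190,775.
Two or more prior felony convictions (+40%): $190,775 × 1.4 = $267,085.
Strong family ties in the jurisdiction (−40%): $267,085 × 0.6 = $160,251.
$160,251 is within the $275,000 maximum.
$160,251 is at or above the $9,000 minimum.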